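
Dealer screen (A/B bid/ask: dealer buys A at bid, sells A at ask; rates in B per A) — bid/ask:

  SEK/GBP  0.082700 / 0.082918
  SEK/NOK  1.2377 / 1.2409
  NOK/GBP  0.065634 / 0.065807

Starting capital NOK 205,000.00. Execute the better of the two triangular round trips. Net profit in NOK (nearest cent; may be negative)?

Best loop NOK → SEK → GBP → NOK:
NOK 205,000.00 ÷ 1.2409 (buy SEK at ask) = SEK 165,202.68
SEK 165,202.68 × 0.082700 (sell SEK at bid) = GBP 13,662.26
GBP 13,662.26 ÷ 0.065807 (buy NOK at ask) = NOK 207,611.06

Net profit: NOK 2,611.06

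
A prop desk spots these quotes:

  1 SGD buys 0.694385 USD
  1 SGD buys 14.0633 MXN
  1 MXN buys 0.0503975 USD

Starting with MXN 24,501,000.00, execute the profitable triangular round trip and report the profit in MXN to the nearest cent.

Profitable loop is MXN → USD → SGD → MXN:
MXN 24,501,000.00 × 0.0503975 = USD 1,234,789.15
USD 1,234,789.15 ÷ 0.694385 = SGD 1,778,248.59
SGD 1,778,248.59 × 14.0633 = MXN 25,008,043.40
Profit = MXN 25,008,043.40 − MXN 24,501,000.00

Profit: MXN 507,043.40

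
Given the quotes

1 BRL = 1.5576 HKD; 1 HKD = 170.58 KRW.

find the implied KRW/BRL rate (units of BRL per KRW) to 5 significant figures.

KRW/BRL = 0.0037637

1 KRW ÷ 170.58 = 0.00586235 HKD
0.00586235 HKD ÷ 1.5576 = 0.00376371 BRL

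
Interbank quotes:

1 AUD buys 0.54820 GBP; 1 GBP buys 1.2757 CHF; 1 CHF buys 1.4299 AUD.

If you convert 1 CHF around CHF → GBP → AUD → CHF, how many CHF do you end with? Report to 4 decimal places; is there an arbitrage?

1.0000 (no arbitrage)

Around CHF → GBP → AUD → CHF: 1 ÷ 1.2757 ÷ 0.54820 ÷ 1.4299 = 1.000016
Product ≈ 1 (deviation 0.002%, within rounding noise).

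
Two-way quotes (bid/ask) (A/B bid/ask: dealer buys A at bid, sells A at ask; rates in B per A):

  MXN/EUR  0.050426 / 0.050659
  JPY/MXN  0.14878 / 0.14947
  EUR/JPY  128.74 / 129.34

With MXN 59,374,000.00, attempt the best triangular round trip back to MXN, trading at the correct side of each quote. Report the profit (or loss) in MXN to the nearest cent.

Best loop MXN → JPY → EUR → MXN:
MXN 59,374,000.00 ÷ 0.14947 (buy JPY at ask) = JPY 397,230,213
JPY 397,230,213 ÷ 129.34 (buy EUR at ask) = EUR 3,071,209.32
EUR 3,071,209.32 ÷ 0.050659 (buy MXN at ask) = MXN 60,625,146.96

Net profit: MXN 1,251,146.96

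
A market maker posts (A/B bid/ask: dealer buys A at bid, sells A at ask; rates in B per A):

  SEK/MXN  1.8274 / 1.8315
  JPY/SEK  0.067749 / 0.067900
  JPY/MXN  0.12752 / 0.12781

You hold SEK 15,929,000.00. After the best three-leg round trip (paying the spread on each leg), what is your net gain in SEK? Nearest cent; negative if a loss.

Best loop SEK → JPY → MXN → SEK:
SEK 15,929,000.00 ÷ 0.067900 (buy JPY at ask) = JPY 234,594,993
JPY 234,594,993 × 0.12752 (sell JPY at bid) = MXN 29,915,553.46
MXN 29,915,553.46 ÷ 1.8315 (buy SEK at ask) = SEK 16,333,908.52

Net profit: SEK 404,908.52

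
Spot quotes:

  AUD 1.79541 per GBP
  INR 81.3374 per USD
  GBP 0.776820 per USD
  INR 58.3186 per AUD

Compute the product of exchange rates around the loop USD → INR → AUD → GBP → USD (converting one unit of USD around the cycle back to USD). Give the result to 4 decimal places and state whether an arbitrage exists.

Around USD → INR → AUD → GBP → USD: 1 × 81.3374 ÷ 58.3186 ÷ 1.79541 ÷ 0.776820 = 0.999998
Product ≈ 1 (deviation 0.000%, within rounding noise).

1.0000 (no arbitrage)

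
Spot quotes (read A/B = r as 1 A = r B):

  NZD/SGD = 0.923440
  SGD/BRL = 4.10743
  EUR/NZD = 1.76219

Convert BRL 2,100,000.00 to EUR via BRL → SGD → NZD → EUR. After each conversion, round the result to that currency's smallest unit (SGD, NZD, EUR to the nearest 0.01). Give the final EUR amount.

BRL 2,100,000.00 ÷ 4.10743 = SGD 511,268.60
SGD 511,268.60 ÷ 0.923440 = NZD 553,656.55
NZD 553,656.55 ÷ 1.76219 = EUR 314,186.64

EUR 314,186.64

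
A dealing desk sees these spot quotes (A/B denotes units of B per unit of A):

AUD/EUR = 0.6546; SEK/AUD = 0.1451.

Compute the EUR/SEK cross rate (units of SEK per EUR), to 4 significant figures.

EUR/SEK = 10.53

1 EUR ÷ 0.6546 = 1.52765 AUD
1.52765 AUD ÷ 0.1451 = 10.5283 SEK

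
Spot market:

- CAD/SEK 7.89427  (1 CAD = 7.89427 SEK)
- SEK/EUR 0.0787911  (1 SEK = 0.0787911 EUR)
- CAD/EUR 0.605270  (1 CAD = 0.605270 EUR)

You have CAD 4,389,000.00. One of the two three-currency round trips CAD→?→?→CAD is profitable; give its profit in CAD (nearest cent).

Profitable loop is CAD → SEK → EUR → CAD:
CAD 4,389,000.00 × 7.89427 = SEK 34,647,951.03
SEK 34,647,951.03 × 0.0787911 = EUR 2,729,950.17
EUR 2,729,950.17 ÷ 0.605270 = CAD 4,510,301.48
Profit = CAD 4,510,301.48 − CAD 4,389,000.00

Profit: CAD 121,301.48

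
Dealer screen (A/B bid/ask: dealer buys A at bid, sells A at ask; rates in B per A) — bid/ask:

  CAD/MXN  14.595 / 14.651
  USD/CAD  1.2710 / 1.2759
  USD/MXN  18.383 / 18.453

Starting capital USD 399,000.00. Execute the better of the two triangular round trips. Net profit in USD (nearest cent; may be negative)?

Best loop USD → CAD → MXN → USD:
USD 399,000.00 × 1.2710 (sell USD at bid) = CAD 507,129.00
CAD 507,129.00 × 14.595 (sell CAD at bid) = MXN 7,401,547.75
MXN 7,401,547.75 ÷ 18.453 (buy USD at ask) = USD 401,102.68

Net profit: USD 2,102.68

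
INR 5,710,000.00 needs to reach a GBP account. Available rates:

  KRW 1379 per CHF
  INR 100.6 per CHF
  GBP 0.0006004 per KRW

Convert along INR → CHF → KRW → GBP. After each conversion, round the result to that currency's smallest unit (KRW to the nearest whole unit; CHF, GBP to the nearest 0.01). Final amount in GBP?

GBP 46,994.07

INR 5,710,000.00 ÷ 100.6 = CHF 56,759.44
CHF 56,759.44 × 1379 = KRW 78,271,268
KRW 78,271,268 × 0.0006004 = GBP 46,994.07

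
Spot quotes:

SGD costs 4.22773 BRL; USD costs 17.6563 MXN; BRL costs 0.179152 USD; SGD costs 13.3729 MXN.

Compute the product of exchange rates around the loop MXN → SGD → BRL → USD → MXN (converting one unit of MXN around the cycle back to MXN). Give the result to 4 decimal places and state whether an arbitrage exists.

Around MXN → SGD → BRL → USD → MXN: 1 ÷ 13.3729 × 4.22773 × 0.179152 × 17.6563 = 1.000007
Product ≈ 1 (deviation 0.001%, within rounding noise).

1.0000 (no arbitrage)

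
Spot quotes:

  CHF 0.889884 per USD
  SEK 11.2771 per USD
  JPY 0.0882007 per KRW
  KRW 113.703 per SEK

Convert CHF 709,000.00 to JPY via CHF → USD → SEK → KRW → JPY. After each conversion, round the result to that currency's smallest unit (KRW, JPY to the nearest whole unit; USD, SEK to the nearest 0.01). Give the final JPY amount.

CHF 709,000.00 ÷ 0.889884 = USD 796,733.06
USD 796,733.06 × 11.2771 = SEK 8,984,838.39
SEK 8,984,838.39 × 113.703 = KRW 1,021,603,079
KRW 1,021,603,079 × 0.0882007 = JPY 90,106,107

JPY 90,106,107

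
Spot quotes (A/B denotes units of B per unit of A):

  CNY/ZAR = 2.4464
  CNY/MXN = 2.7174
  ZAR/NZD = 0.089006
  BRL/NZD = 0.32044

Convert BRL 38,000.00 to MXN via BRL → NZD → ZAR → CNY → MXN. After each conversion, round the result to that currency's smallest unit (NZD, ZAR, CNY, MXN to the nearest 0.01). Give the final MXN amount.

BRL 38,000.00 × 0.32044 = NZD 12,176.72
NZD 12,176.72 ÷ 0.089006 = ZAR 136,807.86
ZAR 136,807.86 ÷ 2.4464 = CNY 55,922.11
CNY 55,922.11 × 2.7174 = MXN 151,962.74

MXN 151,962.74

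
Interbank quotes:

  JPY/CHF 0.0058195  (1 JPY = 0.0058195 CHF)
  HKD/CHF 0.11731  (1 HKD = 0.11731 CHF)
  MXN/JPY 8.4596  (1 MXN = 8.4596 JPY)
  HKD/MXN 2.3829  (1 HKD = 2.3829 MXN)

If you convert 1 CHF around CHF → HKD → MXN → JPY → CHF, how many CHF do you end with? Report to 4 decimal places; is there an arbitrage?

1.0000 (no arbitrage)

Around CHF → HKD → MXN → JPY → CHF: 1 ÷ 0.11731 × 2.3829 × 8.4596 × 0.0058195 = 1.000014
Product ≈ 1 (deviation 0.001%, within rounding noise).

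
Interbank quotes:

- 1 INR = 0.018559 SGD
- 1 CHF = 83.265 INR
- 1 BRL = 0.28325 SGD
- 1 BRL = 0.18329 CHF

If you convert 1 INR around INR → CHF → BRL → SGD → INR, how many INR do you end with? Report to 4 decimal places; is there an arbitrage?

1.0000 (no arbitrage)

Around INR → CHF → BRL → SGD → INR: 1 ÷ 83.265 ÷ 0.18329 × 0.28325 ÷ 0.018559 = 1.000032
Product ≈ 1 (deviation 0.003%, within rounding noise).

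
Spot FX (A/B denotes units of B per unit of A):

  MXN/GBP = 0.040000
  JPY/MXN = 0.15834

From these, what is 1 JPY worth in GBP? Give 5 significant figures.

1 JPY × 0.15834 = 0.15834 MXN
0.15834 MXN × 0.040000 = 0.0063336 GBP

JPY/GBP = 0.0063336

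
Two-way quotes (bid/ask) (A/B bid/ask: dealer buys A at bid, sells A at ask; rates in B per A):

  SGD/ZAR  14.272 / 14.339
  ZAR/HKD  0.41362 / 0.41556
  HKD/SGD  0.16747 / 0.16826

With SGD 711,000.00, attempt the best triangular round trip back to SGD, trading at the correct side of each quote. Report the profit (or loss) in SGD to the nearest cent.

Best loop SGD → HKD → ZAR → SGD:
SGD 711,000.00 ÷ 0.16826 (buy HKD at ask) = HKD 4,225,603.23
HKD 4,225,603.23 ÷ 0.41556 (buy ZAR at ask) = ZAR 10,168,455.18
ZAR 10,168,455.18 ÷ 14.339 (buy SGD at ask) = SGD 709,146.74

Net result: SGD -1,853.26 (no profitable arbitrage after spreads)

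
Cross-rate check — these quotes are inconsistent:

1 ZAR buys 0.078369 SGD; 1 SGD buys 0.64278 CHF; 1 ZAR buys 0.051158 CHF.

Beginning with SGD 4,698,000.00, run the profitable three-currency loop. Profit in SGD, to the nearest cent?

Profitable loop is SGD → ZAR → CHF → SGD:
SGD 4,698,000.00 ÷ 0.078369 = ZAR 59,947,172.99
ZAR 59,947,172.99 × 0.051158 = CHF 3,066,777.48
CHF 3,066,777.48 ÷ 0.64278 = SGD 4,771,115.27
Profit = SGD 4,771,115.27 − SGD 4,698,000.00

Profit: SGD 73,115.27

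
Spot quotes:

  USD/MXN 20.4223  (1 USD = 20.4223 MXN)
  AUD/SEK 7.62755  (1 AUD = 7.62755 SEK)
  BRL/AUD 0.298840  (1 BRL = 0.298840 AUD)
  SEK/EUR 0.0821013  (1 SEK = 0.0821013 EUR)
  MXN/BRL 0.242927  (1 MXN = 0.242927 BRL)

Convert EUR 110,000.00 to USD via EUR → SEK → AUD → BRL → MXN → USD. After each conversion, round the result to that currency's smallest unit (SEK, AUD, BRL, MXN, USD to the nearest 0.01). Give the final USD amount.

USD 118,478.20

EUR 110,000.00 ÷ 0.0821013 = SEK 1,339,808.26
SEK 1,339,808.26 ÷ 7.62755 = AUD 175,653.82
AUD 175,653.82 ÷ 0.298840 = BRL 587,785.50
BRL 587,785.50 ÷ 0.242927 = MXN 2,419,597.25
MXN 2,419,597.25 ÷ 20.4223 = USD 118,478.20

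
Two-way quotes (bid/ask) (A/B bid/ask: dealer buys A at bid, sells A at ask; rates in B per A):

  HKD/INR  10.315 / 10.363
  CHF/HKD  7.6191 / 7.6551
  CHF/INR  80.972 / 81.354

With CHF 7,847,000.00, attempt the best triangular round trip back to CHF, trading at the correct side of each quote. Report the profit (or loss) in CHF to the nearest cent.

Best loop CHF → INR → HKD → CHF:
CHF 7,847,000.00 × 80.972 (sell CHF at bid) = INR 635,387,284.00
INR 635,387,284.00 ÷ 10.363 (buy HKD at ask) = HKD 61,313,064.17
HKD 61,313,064.17 ÷ 7.6551 (buy CHF at ask) = CHF 8,009,440.00

Net profit: CHF 162,440.00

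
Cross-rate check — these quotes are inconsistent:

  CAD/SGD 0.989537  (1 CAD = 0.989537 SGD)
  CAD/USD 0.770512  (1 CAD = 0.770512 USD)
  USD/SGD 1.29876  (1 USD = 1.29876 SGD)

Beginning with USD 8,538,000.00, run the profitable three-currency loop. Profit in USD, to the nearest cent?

Profitable loop is USD → SGD → CAD → USD:
USD 8,538,000.00 × 1.29876 = SGD 11,088,812.88
SGD 11,088,812.88 ÷ 0.989537 = CAD 11,206,061.91
CAD 11,206,061.91 × 0.770512 = USD 8,634,405.17
Profit = USD 8,634,405.17 − USD 8,538,000.00

Profit: USD 96,405.17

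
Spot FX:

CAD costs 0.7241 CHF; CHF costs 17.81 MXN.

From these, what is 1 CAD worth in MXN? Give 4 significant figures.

1 CAD × 0.7241 = 0.7241 CHF
0.7241 CHF × 17.81 = 12.8962 MXN

CAD/MXN = 12.90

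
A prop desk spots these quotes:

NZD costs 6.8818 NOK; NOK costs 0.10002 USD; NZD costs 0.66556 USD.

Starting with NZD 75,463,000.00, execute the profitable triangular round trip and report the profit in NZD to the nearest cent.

Profit: NZD 2,580,322.56

Profitable loop is NZD → NOK → USD → NZD:
NZD 75,463,000.00 × 6.8818 = NOK 519,321,273.40
NOK 519,321,273.40 × 0.10002 = USD 51,942,513.77
USD 51,942,513.77 ÷ 0.66556 = NZD 78,043,322.56
Profit = NZD 78,043,322.56 − NZD 75,463,000.00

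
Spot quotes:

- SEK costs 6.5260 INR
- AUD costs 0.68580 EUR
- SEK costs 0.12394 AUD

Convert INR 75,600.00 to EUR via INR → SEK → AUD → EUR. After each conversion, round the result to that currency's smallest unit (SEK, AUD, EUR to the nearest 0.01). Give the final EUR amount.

EUR 984.65

INR 75,600.00 ÷ 6.5260 = SEK 11,584.43
SEK 11,584.43 × 0.12394 = AUD 1,435.77
AUD 1,435.77 × 0.68580 = EUR 984.65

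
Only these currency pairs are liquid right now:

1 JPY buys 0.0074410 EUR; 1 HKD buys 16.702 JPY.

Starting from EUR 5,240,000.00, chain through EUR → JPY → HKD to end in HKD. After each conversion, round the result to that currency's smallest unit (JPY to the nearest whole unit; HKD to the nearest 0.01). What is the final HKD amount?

EUR 5,240,000.00 ÷ 0.0074410 = JPY 704,206,424
JPY 704,206,424 ÷ 16.702 = HKD 42,162,999.88

HKD 42,162,999.88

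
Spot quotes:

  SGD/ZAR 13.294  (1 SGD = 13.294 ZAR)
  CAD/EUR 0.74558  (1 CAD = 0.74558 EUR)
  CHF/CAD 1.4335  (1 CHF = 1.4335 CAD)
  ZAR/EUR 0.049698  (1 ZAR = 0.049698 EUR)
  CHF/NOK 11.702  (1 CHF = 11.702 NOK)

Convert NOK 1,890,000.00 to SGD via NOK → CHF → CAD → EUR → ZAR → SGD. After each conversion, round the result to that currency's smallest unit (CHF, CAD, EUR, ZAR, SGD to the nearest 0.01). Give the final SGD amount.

NOK 1,890,000.00 ÷ 11.702 = CHF 161,510.85
CHF 161,510.85 × 1.4335 = CAD 231,525.80
CAD 231,525.80 × 0.74558 = EUR 172,621.01
EUR 172,621.01 ÷ 0.049698 = ZAR 3,473,399.53
ZAR 3,473,399.53 ÷ 13.294 = SGD 261,275.73

SGD 261,275.73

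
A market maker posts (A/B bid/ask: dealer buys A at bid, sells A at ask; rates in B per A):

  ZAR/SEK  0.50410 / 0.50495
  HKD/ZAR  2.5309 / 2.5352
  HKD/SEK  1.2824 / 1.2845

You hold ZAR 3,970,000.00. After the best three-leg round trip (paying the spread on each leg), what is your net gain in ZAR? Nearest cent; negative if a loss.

Best loop ZAR → HKD → SEK → ZAR:
ZAR 3,970,000.00 ÷ 2.5352 (buy HKD at ask) = HKD 1,565,951.40
HKD 1,565,951.40 × 1.2824 (sell HKD at bid) = SEK 2,008,176.08
SEK 2,008,176.08 ÷ 0.50495 (buy ZAR at ask) = ZAR 3,976,980.06

Net profit: ZAR 6,980.06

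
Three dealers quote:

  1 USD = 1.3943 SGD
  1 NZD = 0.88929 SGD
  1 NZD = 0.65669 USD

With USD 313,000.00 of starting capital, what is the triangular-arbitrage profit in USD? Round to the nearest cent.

Profitable loop is USD → SGD → NZD → USD:
USD 313,000.00 × 1.3943 = SGD 436,415.90
SGD 436,415.90 ÷ 0.88929 = NZD 490,746.44
NZD 490,746.44 × 0.65669 = USD 322,268.28
Profit = USD 322,268.28 − USD 313,000.00

Profit: USD 9,268.28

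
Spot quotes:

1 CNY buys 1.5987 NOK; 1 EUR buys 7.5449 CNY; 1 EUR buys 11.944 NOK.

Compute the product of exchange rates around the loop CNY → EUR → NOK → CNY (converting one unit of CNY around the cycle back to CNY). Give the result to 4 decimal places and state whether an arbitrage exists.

Around CNY → EUR → NOK → CNY: 1 ÷ 7.5449 × 11.944 ÷ 1.5987 = 0.990215
Product < 1; profitable direction is CNY → NOK → EUR → CNY.

0.9902 (arbitrage exists)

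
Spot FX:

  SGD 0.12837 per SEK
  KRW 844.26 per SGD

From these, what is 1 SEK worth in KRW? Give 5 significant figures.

SEK/KRW = 108.38

1 SEK × 0.12837 = 0.12837 SGD
0.12837 SGD × 844.26 = 108.378 KRW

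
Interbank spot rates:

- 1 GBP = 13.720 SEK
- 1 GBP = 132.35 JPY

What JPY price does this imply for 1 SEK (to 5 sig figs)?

SEK/JPY = 9.6465

1 SEK ÷ 13.720 = 0.0728863 GBP
0.0728863 GBP × 132.35 = 9.6465 JPY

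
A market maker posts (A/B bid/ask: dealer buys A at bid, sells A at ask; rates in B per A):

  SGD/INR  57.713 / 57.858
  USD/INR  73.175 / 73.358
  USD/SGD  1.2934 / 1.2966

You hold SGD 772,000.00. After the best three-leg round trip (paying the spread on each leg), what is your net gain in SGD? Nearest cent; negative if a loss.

Net profit: SGD 13,554.51

Best loop SGD → INR → USD → SGD:
SGD 772,000.00 × 57.713 (sell SGD at bid) = INR 44,554,436.00
INR 44,554,436.00 ÷ 73.358 (buy USD at ask) = USD 607,356.20
USD 607,356.20 × 1.2934 (sell USD at bid) = SGD 785,554.51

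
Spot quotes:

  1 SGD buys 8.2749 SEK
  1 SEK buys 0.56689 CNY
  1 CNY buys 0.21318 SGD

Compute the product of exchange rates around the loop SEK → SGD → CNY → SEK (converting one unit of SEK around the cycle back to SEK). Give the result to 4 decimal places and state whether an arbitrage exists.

1.0000 (no arbitrage)

Around SEK → SGD → CNY → SEK: 1 ÷ 8.2749 ÷ 0.21318 ÷ 0.56689 = 0.999982
Product ≈ 1 (deviation 0.002%, within rounding noise).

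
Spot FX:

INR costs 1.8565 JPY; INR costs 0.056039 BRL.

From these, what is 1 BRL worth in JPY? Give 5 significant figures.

BRL/JPY = 33.129

1 BRL ÷ 0.056039 = 17.8447 INR
17.8447 INR × 1.8565 = 33.1287 JPY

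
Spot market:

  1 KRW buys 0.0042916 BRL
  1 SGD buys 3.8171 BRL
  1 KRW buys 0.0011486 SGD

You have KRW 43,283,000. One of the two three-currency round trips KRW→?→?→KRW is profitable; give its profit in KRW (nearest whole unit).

Profit: KRW 935,140

Profitable loop is KRW → SGD → BRL → KRW:
KRW 43,283,000 × 0.0011486 = SGD 49,714.85
SGD 49,714.85 × 3.8171 = BRL 189,766.57
BRL 189,766.57 ÷ 0.0042916 = KRW 44,218,140
Profit = KRW 44,218,140 − KRW 43,283,000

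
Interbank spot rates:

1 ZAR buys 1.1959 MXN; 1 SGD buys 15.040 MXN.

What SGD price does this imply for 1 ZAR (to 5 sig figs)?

1 ZAR × 1.1959 = 1.1959 MXN
1.1959 MXN ÷ 15.040 = 0.0795146 SGD

ZAR/SGD = 0.079515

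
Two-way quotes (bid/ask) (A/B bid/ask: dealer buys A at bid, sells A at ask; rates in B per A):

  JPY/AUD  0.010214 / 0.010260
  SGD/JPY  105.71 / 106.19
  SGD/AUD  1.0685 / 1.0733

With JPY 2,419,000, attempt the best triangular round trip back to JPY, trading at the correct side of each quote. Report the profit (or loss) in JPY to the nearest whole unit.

Net profit: JPY 14,474

Best loop JPY → AUD → SGD → JPY:
JPY 2,419,000 × 0.010214 (sell JPY at bid) = AUD 24,707.67
AUD 24,707.67 ÷ 1.0733 (buy SGD at ask) = SGD 23,020.28
SGD 23,020.28 × 105.71 (sell SGD at bid) = JPY 2,433,474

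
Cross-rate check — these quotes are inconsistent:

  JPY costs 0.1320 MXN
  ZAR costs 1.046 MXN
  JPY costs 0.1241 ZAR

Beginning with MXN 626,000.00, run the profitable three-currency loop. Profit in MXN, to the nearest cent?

Profitable loop is MXN → ZAR → JPY → MXN:
MXN 626,000.00 ÷ 1.046 = ZAR 598,470.36
ZAR 598,470.36 ÷ 0.1241 = JPY 4,822,485
JPY 4,822,485 × 0.1320 = MXN 636,567.99
Profit = MXN 636,567.99 − MXN 626,000.00

Profit: MXN 10,567.99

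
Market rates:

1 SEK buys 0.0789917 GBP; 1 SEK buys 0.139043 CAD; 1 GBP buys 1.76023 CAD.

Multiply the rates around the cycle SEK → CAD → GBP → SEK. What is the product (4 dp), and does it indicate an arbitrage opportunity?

Around SEK → CAD → GBP → SEK: 1 × 0.139043 ÷ 1.76023 ÷ 0.0789917 = 0.999996
Product ≈ 1 (deviation 0.000%, within rounding noise).

1.0000 (no arbitrage)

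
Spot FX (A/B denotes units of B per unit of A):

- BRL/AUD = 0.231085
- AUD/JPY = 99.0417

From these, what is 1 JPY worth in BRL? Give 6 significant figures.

1 JPY ÷ 99.0417 = 0.0100968 AUD
0.0100968 AUD ÷ 0.231085 = 0.0436928 BRL

JPY/BRL = 0.0436928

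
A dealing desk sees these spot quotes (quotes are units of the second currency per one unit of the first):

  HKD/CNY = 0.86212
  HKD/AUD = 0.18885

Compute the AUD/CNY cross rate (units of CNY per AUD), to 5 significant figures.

1 AUD ÷ 0.18885 = 5.29521 HKD
5.29521 HKD × 0.86212 = 4.5651 CNY

AUD/CNY = 4.5651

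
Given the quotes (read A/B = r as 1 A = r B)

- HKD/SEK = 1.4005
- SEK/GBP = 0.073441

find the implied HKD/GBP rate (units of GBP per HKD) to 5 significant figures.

HKD/GBP = 0.10285

1 HKD × 1.4005 = 1.4005 SEK
1.4005 SEK × 0.073441 = 0.102854 GBP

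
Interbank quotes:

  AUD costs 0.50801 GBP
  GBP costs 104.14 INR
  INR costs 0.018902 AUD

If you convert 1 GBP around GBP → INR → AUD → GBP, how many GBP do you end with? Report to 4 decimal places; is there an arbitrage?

Around GBP → INR → AUD → GBP: 1 × 104.14 × 0.018902 × 0.50801 = 0.999994
Product ≈ 1 (deviation 0.001%, within rounding noise).

1.0000 (no arbitrage)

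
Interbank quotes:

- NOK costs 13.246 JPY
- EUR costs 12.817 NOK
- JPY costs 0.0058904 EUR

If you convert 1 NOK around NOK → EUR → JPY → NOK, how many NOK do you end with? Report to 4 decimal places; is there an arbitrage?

Around NOK → EUR → JPY → NOK: 1 ÷ 12.817 ÷ 0.0058904 ÷ 13.246 = 0.999963
Product ≈ 1 (deviation 0.004%, within rounding noise).

1.0000 (no arbitrage)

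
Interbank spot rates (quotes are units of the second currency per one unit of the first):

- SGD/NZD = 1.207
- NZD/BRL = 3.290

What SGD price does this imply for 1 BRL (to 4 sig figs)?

BRL/SGD = 0.2518

1 BRL ÷ 3.290 = 0.303951 NZD
0.303951 NZD ÷ 1.207 = 0.251824 SGD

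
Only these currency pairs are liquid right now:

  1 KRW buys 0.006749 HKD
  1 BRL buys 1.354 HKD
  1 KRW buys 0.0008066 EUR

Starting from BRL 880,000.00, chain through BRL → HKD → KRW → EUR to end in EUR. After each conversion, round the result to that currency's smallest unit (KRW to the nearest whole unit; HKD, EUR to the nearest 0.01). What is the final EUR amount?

BRL 880,000.00 × 1.354 = HKD 1,191,520.00
HKD 1,191,520.00 ÷ 0.006749 = KRW 176,547,637
KRW 176,547,637 × 0.0008066 = EUR 142,403.32

EUR 142,403.32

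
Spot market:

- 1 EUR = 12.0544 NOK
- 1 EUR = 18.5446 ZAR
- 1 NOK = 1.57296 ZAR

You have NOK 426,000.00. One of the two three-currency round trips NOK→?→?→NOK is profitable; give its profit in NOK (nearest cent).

Profit: NOK 9,567.44

Profitable loop is NOK → ZAR → EUR → NOK:
NOK 426,000.00 × 1.57296 = ZAR 670,080.96
ZAR 670,080.96 ÷ 18.5446 = EUR 36,133.48
EUR 36,133.48 × 12.0544 = NOK 435,567.44
Profit = NOK 435,567.44 − NOK 426,000.00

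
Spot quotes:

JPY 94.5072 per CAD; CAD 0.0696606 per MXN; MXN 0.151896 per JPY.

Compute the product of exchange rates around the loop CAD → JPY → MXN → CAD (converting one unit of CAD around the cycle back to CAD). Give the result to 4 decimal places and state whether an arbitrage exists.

Around CAD → JPY → MXN → CAD: 1 × 94.5072 × 0.151896 × 0.0696606 = 0.999996
Product ≈ 1 (deviation 0.000%, within rounding noise).

1.0000 (no arbitrage)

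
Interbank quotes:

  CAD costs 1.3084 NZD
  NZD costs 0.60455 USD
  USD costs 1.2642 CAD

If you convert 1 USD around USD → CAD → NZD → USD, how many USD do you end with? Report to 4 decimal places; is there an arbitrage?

1.0000 (no arbitrage)

Around USD → CAD → NZD → USD: 1 × 1.2642 × 1.3084 × 0.60455 = 0.999974
Product ≈ 1 (deviation 0.003%, within rounding noise).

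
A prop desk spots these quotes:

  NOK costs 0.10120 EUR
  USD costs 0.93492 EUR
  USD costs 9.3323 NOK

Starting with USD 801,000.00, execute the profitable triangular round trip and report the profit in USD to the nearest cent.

Profitable loop is USD → NOK → EUR → USD:
USD 801,000.00 × 9.3323 = NOK 7,475,172.30
NOK 7,475,172.30 × 0.10120 = EUR 756,487.44
EUR 756,487.44 ÷ 0.93492 = USD 809,146.70
Profit = USD 809,146.70 − USD 801,000.00

Profit: USD 8,146.70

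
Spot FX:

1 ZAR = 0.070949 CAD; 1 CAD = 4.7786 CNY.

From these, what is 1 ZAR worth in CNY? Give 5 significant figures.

ZAR/CNY = 0.33904

1 ZAR × 0.070949 = 0.070949 CAD
0.070949 CAD × 4.7786 = 0.339037 CNY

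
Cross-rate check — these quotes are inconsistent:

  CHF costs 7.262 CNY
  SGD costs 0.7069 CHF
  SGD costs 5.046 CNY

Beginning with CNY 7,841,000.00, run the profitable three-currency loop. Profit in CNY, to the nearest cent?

Profitable loop is CNY → SGD → CHF → CNY:
CNY 7,841,000.00 ÷ 5.046 = SGD 1,553,904.08
SGD 1,553,904.08 × 0.7069 = CHF 1,098,454.80
CHF 1,098,454.80 × 7.262 = CNY 7,976,978.73
Profit = CNY 7,976,978.73 − CNY 7,841,000.00

Profit: CNY 135,978.73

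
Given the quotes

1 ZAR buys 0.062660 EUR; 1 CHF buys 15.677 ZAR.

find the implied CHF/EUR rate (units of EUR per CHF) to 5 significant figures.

CHF/EUR = 0.98232

1 CHF × 15.677 = 15.677 ZAR
15.677 ZAR × 0.062660 = 0.982321 EUR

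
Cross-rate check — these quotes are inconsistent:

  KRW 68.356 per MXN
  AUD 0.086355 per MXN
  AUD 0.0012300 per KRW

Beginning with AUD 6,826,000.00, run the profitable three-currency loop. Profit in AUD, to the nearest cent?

Profitable loop is AUD → KRW → MXN → AUD:
AUD 6,826,000.00 ÷ 0.0012300 = KRW 5,549,593,496
KRW 5,549,593,496 ÷ 68.356 = MXN 81,186,633.15
MXN 81,186,633.15 × 0.086355 = AUD 7,010,871.71
Profit = AUD 7,010,871.71 − AUD 6,826,000.00

Profit: AUD 184,871.71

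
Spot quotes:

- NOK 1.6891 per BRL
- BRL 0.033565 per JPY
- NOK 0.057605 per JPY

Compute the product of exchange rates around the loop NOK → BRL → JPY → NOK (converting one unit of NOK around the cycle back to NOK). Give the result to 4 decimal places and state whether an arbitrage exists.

1.0161 (arbitrage exists)

Around NOK → BRL → JPY → NOK: 1 ÷ 1.6891 ÷ 0.033565 × 0.057605 = 1.016057
Product > 1; profitable direction is NOK → BRL → JPY → NOK.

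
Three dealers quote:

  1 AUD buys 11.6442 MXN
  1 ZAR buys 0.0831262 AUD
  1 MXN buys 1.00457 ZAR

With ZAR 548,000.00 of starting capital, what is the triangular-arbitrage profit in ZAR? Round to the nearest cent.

Profitable loop is ZAR → MXN → AUD → ZAR:
ZAR 548,000.00 ÷ 1.00457 = MXN 545,507.03
MXN 545,507.03 ÷ 11.6442 = AUD 46,847.96
AUD 46,847.96 ÷ 0.0831262 = ZAR 563,576.36
Profit = ZAR 563,576.36 − ZAR 548,000.00

Profit: ZAR 15,576.36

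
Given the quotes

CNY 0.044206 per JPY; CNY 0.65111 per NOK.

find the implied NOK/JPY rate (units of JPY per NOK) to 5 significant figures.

1 NOK × 0.65111 = 0.65111 CNY
0.65111 CNY ÷ 0.044206 = 14.729 JPY

NOK/JPY = 14.729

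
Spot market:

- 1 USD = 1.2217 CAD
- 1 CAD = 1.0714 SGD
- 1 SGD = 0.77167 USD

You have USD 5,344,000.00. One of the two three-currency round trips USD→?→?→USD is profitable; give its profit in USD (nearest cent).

Profit: USD 53,768.84

Profitable loop is USD → CAD → SGD → USD:
USD 5,344,000.00 × 1.2217 = CAD 6,528,764.80
CAD 6,528,764.80 × 1.0714 = SGD 6,994,918.61
SGD 6,994,918.61 × 0.77167 = USD 5,397,768.84
Profit = USD 5,397,768.84 − USD 5,344,000.00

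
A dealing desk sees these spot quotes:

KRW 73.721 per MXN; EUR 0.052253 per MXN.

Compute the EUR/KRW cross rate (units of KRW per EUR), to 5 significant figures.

EUR/KRW = 1410.8

1 EUR ÷ 0.052253 = 19.1377 MXN
19.1377 MXN × 73.721 = 1410.85 KRW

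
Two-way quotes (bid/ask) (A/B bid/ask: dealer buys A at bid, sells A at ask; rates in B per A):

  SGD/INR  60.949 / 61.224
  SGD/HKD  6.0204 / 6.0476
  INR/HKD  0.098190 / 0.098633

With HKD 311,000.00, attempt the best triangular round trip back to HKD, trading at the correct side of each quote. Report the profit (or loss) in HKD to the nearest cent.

Best loop HKD → INR → SGD → HKD:
HKD 311,000.00 ÷ 0.098633 (buy INR at ask) = INR 3,153,102.92
INR 3,153,102.92 ÷ 61.224 (buy SGD at ask) = SGD 51,501.09
SGD 51,501.09 × 6.0204 (sell SGD at bid) = HKD 310,057.18

Net result: HKD -942.82 (no profitable arbitrage after spreads)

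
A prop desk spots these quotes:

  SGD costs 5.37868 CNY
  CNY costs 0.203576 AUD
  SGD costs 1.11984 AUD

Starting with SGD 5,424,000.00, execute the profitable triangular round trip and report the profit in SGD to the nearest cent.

Profitable loop is SGD → AUD → CNY → SGD:
SGD 5,424,000.00 × 1.11984 = AUD 6,074,012.16
AUD 6,074,012.16 ÷ 0.203576 = CNY 29,836,582.70
CNY 29,836,582.70 ÷ 5.37868 = SGD 5,547,194.24
Profit = SGD 5,547,194.24 − SGD 5,424,000.00

Profit: SGD 123,194.24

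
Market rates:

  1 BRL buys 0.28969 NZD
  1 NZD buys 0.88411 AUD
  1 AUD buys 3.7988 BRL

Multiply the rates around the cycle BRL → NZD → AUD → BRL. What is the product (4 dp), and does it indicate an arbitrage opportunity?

Around BRL → NZD → AUD → BRL: 1 × 0.28969 × 0.88411 × 3.7988 = 0.972940
Product < 1; profitable direction is BRL → AUD → NZD → BRL.

0.9729 (arbitrage exists)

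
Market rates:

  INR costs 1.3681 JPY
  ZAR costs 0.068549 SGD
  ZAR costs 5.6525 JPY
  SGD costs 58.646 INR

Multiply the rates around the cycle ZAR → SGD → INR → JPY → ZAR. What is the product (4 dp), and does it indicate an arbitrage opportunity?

Around ZAR → SGD → INR → JPY → ZAR: 1 × 0.068549 × 58.646 × 1.3681 ÷ 5.6525 = 0.973009
Product < 1; profitable direction is ZAR → JPY → INR → SGD → ZAR.

0.9730 (arbitrage exists)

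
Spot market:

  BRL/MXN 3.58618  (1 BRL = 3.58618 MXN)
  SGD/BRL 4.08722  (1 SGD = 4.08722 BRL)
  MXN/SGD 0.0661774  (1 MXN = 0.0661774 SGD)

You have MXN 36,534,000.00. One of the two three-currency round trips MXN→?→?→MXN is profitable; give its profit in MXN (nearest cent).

Profitable loop is MXN → BRL → SGD → MXN:
MXN 36,534,000.00 ÷ 3.58618 = BRL 10,187,441.79
BRL 10,187,441.79 ÷ 4.08722 = SGD 2,492,511.24
SGD 2,492,511.24 ÷ 0.0661774 = MXN 37,664,085.32
Profit = MXN 37,664,085.32 − MXN 36,534,000.00

Profit: MXN 1,130,085.32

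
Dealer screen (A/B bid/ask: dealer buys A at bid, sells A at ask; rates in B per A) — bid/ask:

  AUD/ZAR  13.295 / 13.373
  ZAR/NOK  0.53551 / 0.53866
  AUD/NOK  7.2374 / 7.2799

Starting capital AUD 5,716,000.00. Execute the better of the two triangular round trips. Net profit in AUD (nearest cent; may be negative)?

Best loop AUD → NOK → ZAR → AUD:
AUD 5,716,000.00 × 7.2374 (sell AUD at bid) = NOK 41,368,978.40
NOK 41,368,978.40 ÷ 0.53866 (buy ZAR at ask) = ZAR 76,799,796.53
ZAR 76,799,796.53 ÷ 13.373 (buy AUD at ask) = AUD 5,742,899.61

Net profit: AUD 26,899.61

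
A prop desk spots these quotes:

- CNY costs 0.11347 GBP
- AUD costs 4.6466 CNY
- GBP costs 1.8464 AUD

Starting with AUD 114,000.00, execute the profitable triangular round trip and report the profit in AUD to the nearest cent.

Profit: AUD 3,101.57

Profitable loop is AUD → GBP → CNY → AUD:
AUD 114,000.00 ÷ 1.8464 = GBP 61,741.77
GBP 61,741.77 ÷ 0.11347 = CNY 544,124.15
CNY 544,124.15 ÷ 4.6466 = AUD 117,101.57
Profit = AUD 117,101.57 − AUD 114,000.00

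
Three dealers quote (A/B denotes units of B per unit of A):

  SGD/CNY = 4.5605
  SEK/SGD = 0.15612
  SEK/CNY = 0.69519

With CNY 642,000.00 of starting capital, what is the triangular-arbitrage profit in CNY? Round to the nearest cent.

Profitable loop is CNY → SEK → SGD → CNY:
CNY 642,000.00 ÷ 0.69519 = SEK 923,488.54
SEK 923,488.54 × 0.15612 = SGD 144,175.03
SGD 144,175.03 × 4.5605 = CNY 657,510.23
Profit = CNY 657,510.23 − CNY 642,000.00

Profit: CNY 15,510.23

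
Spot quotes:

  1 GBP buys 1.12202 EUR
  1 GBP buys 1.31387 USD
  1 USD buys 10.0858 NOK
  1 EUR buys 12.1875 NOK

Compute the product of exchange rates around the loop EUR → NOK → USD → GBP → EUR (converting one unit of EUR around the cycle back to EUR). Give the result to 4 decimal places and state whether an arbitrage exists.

1.0319 (arbitrage exists)

Around EUR → NOK → USD → GBP → EUR: 1 × 12.1875 ÷ 10.0858 ÷ 1.31387 × 1.12202 = 1.031935
Product > 1; profitable direction is EUR → NOK → USD → GBP → EUR.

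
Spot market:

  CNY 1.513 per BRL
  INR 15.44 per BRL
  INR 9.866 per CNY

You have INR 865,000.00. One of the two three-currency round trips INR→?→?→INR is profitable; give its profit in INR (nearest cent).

Profit: INR 29,712.21

Profitable loop is INR → CNY → BRL → INR:
INR 865,000.00 ÷ 9.866 = CNY 87,674.84
CNY 87,674.84 ÷ 1.513 = BRL 57,947.68
BRL 57,947.68 × 15.44 = INR 894,712.21
Profit = INR 894,712.21 − INR 865,000.00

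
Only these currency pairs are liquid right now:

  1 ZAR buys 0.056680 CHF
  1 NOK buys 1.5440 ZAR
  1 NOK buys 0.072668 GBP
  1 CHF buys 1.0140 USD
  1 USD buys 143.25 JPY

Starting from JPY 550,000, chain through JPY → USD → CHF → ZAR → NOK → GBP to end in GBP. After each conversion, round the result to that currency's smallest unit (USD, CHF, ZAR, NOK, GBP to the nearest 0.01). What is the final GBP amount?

JPY 550,000 ÷ 143.25 = USD 3,839.44
USD 3,839.44 ÷ 1.0140 = CHF 3,786.43
CHF 3,786.43 ÷ 0.056680 = ZAR 66,803.63
ZAR 66,803.63 ÷ 1.5440 = NOK 43,266.60
NOK 43,266.60 × 0.072668 = GBP 3,144.10

GBP 3,144.10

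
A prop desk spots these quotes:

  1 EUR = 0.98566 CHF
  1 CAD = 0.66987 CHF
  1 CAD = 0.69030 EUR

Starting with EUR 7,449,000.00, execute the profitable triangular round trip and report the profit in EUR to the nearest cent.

Profit: EUR 117,106.53

Profitable loop is EUR → CHF → CAD → EUR:
EUR 7,449,000.00 × 0.98566 = CHF 7,342,181.34
CHF 7,342,181.34 ÷ 0.66987 = CAD 10,960,606.30
CAD 10,960,606.30 × 0.69030 = EUR 7,566,106.53
Profit = EUR 7,566,106.53 − EUR 7,449,000.00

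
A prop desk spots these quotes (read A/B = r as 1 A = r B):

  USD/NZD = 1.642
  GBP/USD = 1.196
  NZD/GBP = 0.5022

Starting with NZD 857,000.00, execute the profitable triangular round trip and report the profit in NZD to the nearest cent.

Profit: NZD 11,959.99

Profitable loop is NZD → USD → GBP → NZD:
NZD 857,000.00 ÷ 1.642 = USD 521,924.48
USD 521,924.48 ÷ 1.196 = GBP 436,391.71
GBP 436,391.71 ÷ 0.5022 = NZD 868,959.99
Profit = NZD 868,959.99 − NZD 857,000.00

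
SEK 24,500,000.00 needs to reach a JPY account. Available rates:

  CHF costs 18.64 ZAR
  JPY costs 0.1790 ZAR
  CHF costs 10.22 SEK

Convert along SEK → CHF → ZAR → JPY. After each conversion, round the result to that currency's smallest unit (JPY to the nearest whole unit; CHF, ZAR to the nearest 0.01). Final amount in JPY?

SEK 24,500,000.00 ÷ 10.22 = CHF 2,397,260.27
CHF 2,397,260.27 × 18.64 = ZAR 44,684,931.43
ZAR 44,684,931.43 ÷ 0.1790 = JPY 249,636,488

JPY 249,636,488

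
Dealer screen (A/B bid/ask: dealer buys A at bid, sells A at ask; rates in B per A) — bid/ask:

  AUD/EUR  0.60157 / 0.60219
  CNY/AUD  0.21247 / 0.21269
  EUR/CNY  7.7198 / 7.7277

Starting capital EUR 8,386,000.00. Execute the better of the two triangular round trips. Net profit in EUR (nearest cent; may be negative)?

Best loop EUR → AUD → CNY → EUR:
EUR 8,386,000.00 ÷ 0.60219 (buy AUD at ask) = AUD 13,925,837.36
AUD 13,925,837.36 ÷ 0.21269 (buy CNY at ask) = CNY 65,474,810.10
CNY 65,474,810.10 ÷ 7.7277 (buy EUR at ask) = EUR 8,472,742.23

Net profit: EUR 86,742.23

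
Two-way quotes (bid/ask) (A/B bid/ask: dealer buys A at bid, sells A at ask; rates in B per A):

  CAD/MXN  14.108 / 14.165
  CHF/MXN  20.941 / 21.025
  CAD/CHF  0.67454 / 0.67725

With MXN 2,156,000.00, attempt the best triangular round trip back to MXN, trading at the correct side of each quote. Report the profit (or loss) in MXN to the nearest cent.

Best loop MXN → CAD → CHF → MXN:
MXN 2,156,000.00 ÷ 14.165 (buy CAD at ask) = CAD 152,206.14
CAD 152,206.14 × 0.67454 (sell CAD at bid) = CHF 102,669.13
CHF 102,669.13 × 20.941 (sell CHF at bid) = MXN 2,149,994.27

Net result: MXN -6,005.73 (no profitable arbitrage after spreads)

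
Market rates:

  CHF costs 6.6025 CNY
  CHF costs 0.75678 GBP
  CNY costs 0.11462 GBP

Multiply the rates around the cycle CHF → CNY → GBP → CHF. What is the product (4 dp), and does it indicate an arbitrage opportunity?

Around CHF → CNY → GBP → CHF: 1 × 6.6025 × 0.11462 ÷ 0.75678 = 0.999998
Product ≈ 1 (deviation 0.000%, within rounding noise).

1.0000 (no arbitrage)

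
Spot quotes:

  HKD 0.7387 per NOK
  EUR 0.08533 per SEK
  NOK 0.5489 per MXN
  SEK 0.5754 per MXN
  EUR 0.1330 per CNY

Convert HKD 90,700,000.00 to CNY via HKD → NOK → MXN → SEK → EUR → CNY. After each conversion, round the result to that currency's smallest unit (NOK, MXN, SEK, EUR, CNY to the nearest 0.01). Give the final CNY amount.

CNY 82,578,296.47

HKD 90,700,000.00 ÷ 0.7387 = NOK 122,783,267.90
NOK 122,783,267.90 ÷ 0.5489 = MXN 223,689,684.64
MXN 223,689,684.64 × 0.5754 = SEK 128,711,044.54
SEK 128,711,044.54 × 0.08533 = EUR 10,982,913.43
EUR 10,982,913.43 ÷ 0.1330 = CNY 82,578,296.47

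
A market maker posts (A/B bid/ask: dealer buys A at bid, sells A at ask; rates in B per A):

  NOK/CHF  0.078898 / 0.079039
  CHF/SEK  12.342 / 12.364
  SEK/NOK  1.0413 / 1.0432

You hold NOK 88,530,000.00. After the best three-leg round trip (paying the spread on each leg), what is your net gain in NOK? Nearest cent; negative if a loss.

Net profit: NOK 1,237,239.28

Best loop NOK → CHF → SEK → NOK:
NOK 88,530,000.00 × 0.078898 (sell NOK at bid) = CHF 6,984,839.94
CHF 6,984,839.94 × 12.342 (sell CHF at bid) = SEK 86,206,894.54
SEK 86,206,894.54 × 1.0413 (sell SEK at bid) = NOK 89,767,239.28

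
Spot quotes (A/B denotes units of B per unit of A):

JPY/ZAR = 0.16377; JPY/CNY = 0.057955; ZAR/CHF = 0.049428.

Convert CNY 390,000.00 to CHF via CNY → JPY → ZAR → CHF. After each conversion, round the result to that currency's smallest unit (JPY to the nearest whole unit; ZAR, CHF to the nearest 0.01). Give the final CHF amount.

CHF 54,472.97

CNY 390,000.00 ÷ 0.057955 = JPY 6,729,359
JPY 6,729,359 × 0.16377 = ZAR 1,102,067.12
ZAR 1,102,067.12 × 0.049428 = CHF 54,472.97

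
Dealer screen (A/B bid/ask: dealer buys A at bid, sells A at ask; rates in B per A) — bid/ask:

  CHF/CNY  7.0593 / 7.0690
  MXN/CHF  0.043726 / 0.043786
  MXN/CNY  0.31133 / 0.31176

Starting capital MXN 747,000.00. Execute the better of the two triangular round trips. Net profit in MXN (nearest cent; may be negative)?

Best loop MXN → CNY → CHF → MXN:
MXN 747,000.00 × 0.31133 (sell MXN at bid) = CNY 232,563.51
CNY 232,563.51 ÷ 7.0690 (buy CHF at ask) = CHF 32,899.07
CHF 32,899.07 ÷ 0.043786 (buy MXN at ask) = MXN 751,360.43

Net profit: MXN 4,360.43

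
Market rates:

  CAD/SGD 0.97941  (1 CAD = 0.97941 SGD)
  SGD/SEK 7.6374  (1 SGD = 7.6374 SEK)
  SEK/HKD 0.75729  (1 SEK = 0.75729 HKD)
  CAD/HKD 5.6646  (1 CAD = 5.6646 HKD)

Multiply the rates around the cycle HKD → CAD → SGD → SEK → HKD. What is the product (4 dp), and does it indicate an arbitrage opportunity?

Around HKD → CAD → SGD → SEK → HKD: 1 ÷ 5.6646 × 0.97941 × 7.6374 × 0.75729 = 1.000007
Product ≈ 1 (deviation 0.001%, within rounding noise).

1.0000 (no arbitrage)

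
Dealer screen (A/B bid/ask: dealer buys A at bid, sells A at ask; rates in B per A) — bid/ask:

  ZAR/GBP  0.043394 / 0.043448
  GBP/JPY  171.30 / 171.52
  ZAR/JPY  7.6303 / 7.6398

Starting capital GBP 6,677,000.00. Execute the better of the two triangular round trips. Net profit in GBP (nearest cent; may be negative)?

Best loop GBP → ZAR → JPY → GBP:
GBP 6,677,000.00 ÷ 0.043448 (buy ZAR at ask) = ZAR 153,677,959.86
ZAR 153,677,959.86 × 7.6303 (sell ZAR at bid) = JPY 1,172,608,937
JPY 1,172,608,937 ÷ 171.52 (buy GBP at ask) = GBP 6,836,572.63

Net profit: GBP 159,572.63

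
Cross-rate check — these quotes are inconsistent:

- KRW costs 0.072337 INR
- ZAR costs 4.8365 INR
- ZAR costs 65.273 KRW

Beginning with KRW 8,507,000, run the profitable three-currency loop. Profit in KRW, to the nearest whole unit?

Profitable loop is KRW → ZAR → INR → KRW:
KRW 8,507,000 ÷ 65.273 = ZAR 130,329.54
ZAR 130,329.54 × 4.8365 = INR 630,338.82
INR 630,338.82 ÷ 0.072337 = KRW 8,713,920
Profit = KRW 8,713,920 − KRW 8,507,000

Profit: KRW 206,920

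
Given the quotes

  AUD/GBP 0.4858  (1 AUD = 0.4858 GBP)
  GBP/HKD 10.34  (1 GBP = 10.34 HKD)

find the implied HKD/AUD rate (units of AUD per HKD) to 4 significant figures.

HKD/AUD = 0.1991

1 HKD ÷ 10.34 = 0.0967118 GBP
0.0967118 GBP ÷ 0.4858 = 0.199077 AUD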